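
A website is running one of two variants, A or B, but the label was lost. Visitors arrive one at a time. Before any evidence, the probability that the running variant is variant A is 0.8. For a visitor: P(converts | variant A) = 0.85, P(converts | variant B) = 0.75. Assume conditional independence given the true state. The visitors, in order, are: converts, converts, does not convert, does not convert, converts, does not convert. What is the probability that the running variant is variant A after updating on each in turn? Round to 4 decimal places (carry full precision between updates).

0.5571

After 'converts': P(A) = 0.85·0.8000 / (0.85·0.8000 + 0.75·0.2000) ≈ 0.8193
After 'converts': P(A) = 0.85·0.8193 / (0.85·0.8193 + 0.75·0.1807) ≈ 0.8371
After 'does not convert': P(A) = 0.15·0.8371 / (0.15·0.8371 + 0.25·0.1629) ≈ 0.7551
After 'does not convert': P(A) = 0.15·0.7551 / (0.15·0.7551 + 0.25·0.2449) ≈ 0.6491
After 'converts': P(A) = 0.85·0.6491 / (0.85·0.6491 + 0.75·0.3509) ≈ 0.6770
After 'does not convert': P(A) = 0.15·0.6770 / (0.15·0.6770 + 0.25·0.3230) ≈ 0.5571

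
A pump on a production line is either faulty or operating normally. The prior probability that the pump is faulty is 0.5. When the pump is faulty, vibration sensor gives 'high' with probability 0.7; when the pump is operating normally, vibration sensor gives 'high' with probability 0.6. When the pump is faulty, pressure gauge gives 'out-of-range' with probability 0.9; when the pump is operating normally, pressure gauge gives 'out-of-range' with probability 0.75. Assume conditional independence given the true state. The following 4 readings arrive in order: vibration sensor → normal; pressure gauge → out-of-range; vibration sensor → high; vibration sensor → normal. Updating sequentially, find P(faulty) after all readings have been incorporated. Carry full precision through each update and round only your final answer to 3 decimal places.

0.441

After vibration sensor='normal': P(faulty) = 0.3·0.5000 / (0.3·0.5000 + 0.4·0.5000) ≈ 0.4286
After pressure gauge='out-of-range': P(faulty) = 0.9·0.4286 / (0.9·0.4286 + 0.75·0.5714) ≈ 0.4737
After vibration sensor='high': P(faulty) = 0.7·0.4737 / (0.7·0.4737 + 0.6·0.5263) ≈ 0.5122
After vibration sensor='normal': P(faulty) = 0.3·0.5122 / (0.3·0.5122 + 0.4·0.4878) ≈ 0.4406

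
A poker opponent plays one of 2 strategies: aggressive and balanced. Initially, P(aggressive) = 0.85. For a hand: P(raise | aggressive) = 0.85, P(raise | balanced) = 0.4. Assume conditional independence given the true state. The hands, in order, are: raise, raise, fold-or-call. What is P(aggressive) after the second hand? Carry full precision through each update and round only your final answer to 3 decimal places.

0.962

After 'raise': P(aggressive) = 0.85·0.8500 / (0.85·0.8500 + 0.4·0.1500) ≈ 0.9233
After 'raise': P(aggressive) = 0.85·0.9233 / (0.85·0.9233 + 0.4·0.0767) ≈ 0.9624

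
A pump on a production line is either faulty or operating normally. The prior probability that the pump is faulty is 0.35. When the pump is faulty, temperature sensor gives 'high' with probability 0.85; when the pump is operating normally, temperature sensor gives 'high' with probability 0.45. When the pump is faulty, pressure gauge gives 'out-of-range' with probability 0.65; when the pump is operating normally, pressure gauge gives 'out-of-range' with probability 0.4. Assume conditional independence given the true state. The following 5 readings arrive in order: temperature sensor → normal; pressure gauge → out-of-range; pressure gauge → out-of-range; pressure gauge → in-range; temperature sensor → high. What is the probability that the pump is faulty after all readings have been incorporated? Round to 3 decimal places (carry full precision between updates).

0.299

After temperature sensor='normal': P(faulty) = 0.15·0.3500 / (0.15·0.3500 + 0.55·0.6500) ≈ 0.1280
After pressure gauge='out-of-range': P(faulty) = 0.65·0.1280 / (0.65·0.1280 + 0.4·0.8720) ≈ 0.1927
After pressure gauge='out-of-range': P(faulty) = 0.65·0.1927 / (0.65·0.1927 + 0.4·0.8073) ≈ 0.2794
After pressure gauge='in-range': P(faulty) = 0.35·0.2794 / (0.35·0.2794 + 0.6·0.7206) ≈ 0.1845
After temperature sensor='high': P(faulty) = 0.85·0.1845 / (0.85·0.1845 + 0.45·0.8155) ≈ 0.2994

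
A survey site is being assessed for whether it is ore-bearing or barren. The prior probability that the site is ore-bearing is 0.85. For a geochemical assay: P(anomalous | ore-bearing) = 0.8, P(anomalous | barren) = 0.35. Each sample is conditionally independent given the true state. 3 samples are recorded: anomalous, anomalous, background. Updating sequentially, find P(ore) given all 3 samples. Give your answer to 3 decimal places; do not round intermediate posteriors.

0.901

After 'anomalous': P(ore) = 0.8·0.8500 / (0.8·0.8500 + 0.35·0.1500) ≈ 0.9283
After 'anomalous': P(ore) = 0.8·0.9283 / (0.8·0.9283 + 0.35·0.0717) ≈ 0.9673
After 'background': P(ore) = 0.2·0.9673 / (0.2·0.9673 + 0.65·0.0327) ≈ 0.9011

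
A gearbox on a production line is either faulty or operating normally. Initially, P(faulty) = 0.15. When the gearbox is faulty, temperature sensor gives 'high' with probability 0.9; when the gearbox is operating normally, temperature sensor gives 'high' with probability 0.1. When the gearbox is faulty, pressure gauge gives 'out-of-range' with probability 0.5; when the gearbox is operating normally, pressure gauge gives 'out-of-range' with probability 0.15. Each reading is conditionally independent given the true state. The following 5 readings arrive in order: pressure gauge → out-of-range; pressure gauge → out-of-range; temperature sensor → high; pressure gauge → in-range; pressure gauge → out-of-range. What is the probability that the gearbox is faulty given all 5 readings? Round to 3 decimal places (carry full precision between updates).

0.972

After pressure gauge='out-of-range': P(faulty) = 0.5·0.1500 / (0.5·0.1500 + 0.15·0.8500) ≈ 0.3704
After pressure gauge='out-of-range': P(faulty) = 0.5·0.3704 / (0.5·0.3704 + 0.15·0.6296) ≈ 0.6623
After temperature sensor='high': P(faulty) = 0.9·0.6623 / (0.9·0.6623 + 0.1·0.3377) ≈ 0.9464
After pressure gauge='in-range': P(faulty) = 0.5·0.9464 / (0.5·0.9464 + 0.85·0.0536) ≈ 0.9121
After pressure gauge='out-of-range': P(faulty) = 0.5·0.9121 / (0.5·0.9121 + 0.15·0.0879) ≈ 0.9719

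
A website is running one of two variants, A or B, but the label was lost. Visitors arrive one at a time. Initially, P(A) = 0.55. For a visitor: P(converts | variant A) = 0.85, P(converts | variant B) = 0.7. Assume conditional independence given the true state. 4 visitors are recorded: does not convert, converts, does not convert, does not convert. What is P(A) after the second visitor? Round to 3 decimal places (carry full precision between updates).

After 'does not convert': P(A) = 0.15·0.5500 / (0.15·0.5500 + 0.3·0.4500) ≈ 0.3793
After 'converts': P(A) = 0.85·0.3793 / (0.85·0.3793 + 0.7·0.6207) ≈ 0.4260

0.426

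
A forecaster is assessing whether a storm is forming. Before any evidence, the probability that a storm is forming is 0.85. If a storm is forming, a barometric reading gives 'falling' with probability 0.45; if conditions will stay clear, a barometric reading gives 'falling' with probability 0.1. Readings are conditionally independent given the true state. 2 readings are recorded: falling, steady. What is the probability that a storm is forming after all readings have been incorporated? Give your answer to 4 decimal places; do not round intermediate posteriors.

0.9397

After 'falling': P(storm) = 0.45·0.8500 / (0.45·0.8500 + 0.1·0.1500) ≈ 0.9623
After 'steady': P(storm) = 0.55·0.9623 / (0.55·0.9623 + 0.9·0.0377) ≈ 0.9397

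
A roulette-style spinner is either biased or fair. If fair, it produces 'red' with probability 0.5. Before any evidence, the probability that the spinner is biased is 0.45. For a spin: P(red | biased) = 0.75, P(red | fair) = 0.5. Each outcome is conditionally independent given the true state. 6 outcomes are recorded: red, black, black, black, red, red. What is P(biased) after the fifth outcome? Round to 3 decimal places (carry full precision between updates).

After 'red': P(biased) = 0.75·0.4500 / (0.75·0.4500 + 0.5·0.5500) ≈ 0.5510
After 'black': P(biased) = 0.25·0.5510 / (0.25·0.5510 + 0.5·0.4490) ≈ 0.3803
After 'black': P(biased) = 0.25·0.3803 / (0.25·0.3803 + 0.5·0.6197) ≈ 0.2348
After 'black': P(biased) = 0.25·0.2348 / (0.25·0.2348 + 0.5·0.7652) ≈ 0.1330
After 'red': P(biased) = 0.75·0.1330 / (0.75·0.1330 + 0.5·0.8670) ≈ 0.1871

0.187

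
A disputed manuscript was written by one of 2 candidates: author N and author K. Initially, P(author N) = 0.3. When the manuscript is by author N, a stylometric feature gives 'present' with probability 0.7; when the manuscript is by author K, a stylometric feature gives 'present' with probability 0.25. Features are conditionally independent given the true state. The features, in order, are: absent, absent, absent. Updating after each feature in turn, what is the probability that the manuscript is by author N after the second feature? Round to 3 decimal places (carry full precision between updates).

0.064

After 'absent': P(author N) = 0.3·0.3000 / (0.3·0.3000 + 0.75·0.7000) ≈ 0.1463
After 'absent': P(author N) = 0.3·0.1463 / (0.3·0.1463 + 0.75·0.8537) ≈ 0.0642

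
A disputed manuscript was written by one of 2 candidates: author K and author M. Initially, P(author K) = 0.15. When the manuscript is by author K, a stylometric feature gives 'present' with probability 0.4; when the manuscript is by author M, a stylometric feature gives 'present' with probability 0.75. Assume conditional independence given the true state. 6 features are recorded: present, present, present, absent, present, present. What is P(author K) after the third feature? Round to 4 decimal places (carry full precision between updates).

Each posterior becomes the prior for the next update.
After 'present': P(author K) = 0.4·0.1500 / (0.4·0.1500 + 0.75·0.8500) ≈ 0.0860
After 'present': P(author K) = 0.4·0.0860 / (0.4·0.0860 + 0.75·0.9140) ≈ 0.0478
After 'present': P(author K) = 0.4·0.0478 / (0.4·0.0478 + 0.75·0.9522) ≈ 0.0261

0.0261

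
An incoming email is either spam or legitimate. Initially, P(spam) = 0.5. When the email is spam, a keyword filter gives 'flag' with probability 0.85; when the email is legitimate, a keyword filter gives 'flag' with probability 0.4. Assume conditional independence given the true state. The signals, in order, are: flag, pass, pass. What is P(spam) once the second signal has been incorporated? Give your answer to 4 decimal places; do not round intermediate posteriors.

After 'flag': P(spam) = 0.85·0.5000 / (0.85·0.5000 + 0.4·0.5000) ≈ 0.6800
After 'pass': P(spam) = 0.15·0.6800 / (0.15·0.6800 + 0.6·0.3200) ≈ 0.3469

0.3469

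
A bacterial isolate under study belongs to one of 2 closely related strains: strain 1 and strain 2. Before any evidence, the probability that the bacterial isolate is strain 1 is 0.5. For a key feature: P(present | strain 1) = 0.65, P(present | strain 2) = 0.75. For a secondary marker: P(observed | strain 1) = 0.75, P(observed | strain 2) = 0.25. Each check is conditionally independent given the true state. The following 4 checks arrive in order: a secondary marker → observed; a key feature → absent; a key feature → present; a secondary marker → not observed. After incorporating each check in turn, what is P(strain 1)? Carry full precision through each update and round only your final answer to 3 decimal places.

Each posterior becomes the prior for the next update.
After a secondary marker='observed': P(strain 1) = 0.75·0.5000 / (0.75·0.5000 + 0.25·0.5000) ≈ 0.7500
After a key feature='absent': P(strain 1) = 0.35·0.7500 / (0.35·0.7500 + 0.25·0.2500) ≈ 0.8077
After a key feature='present': P(strain 1) = 0.65·0.8077 / (0.65·0.8077 + 0.75·0.1923) ≈ 0.7845
After a secondary marker='not observed': P(strain 1) = 0.25·0.7845 / (0.25·0.7845 + 0.75·0.2155) ≈ 0.5482

0.548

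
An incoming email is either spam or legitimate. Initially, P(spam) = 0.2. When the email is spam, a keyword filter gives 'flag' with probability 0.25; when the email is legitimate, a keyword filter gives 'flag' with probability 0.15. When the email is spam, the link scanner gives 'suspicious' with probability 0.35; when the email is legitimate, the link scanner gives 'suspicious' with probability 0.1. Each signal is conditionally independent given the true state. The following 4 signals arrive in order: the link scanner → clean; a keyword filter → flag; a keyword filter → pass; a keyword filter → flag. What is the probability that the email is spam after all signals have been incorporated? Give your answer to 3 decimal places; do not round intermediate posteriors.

0.307

After the link scanner='clean': P(spam) = 0.65·0.2000 / (0.65·0.2000 + 0.9·0.8000) ≈ 0.1529
After a keyword filter='flag': P(spam) = 0.25·0.1529 / (0.25·0.1529 + 0.15·0.8471) ≈ 0.2313
After a keyword filter='pass': P(spam) = 0.75·0.2313 / (0.75·0.2313 + 0.85·0.7687) ≈ 0.2098
After a keyword filter='flag': P(spam) = 0.25·0.2098 / (0.25·0.2098 + 0.15·0.7902) ≈ 0.3068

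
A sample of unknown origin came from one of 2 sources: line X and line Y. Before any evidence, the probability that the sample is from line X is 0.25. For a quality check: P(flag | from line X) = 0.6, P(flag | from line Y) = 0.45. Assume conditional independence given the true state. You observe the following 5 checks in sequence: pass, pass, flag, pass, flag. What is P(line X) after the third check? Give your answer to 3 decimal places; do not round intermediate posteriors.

Each posterior becomes the prior for the next update.
After 'pass': P(line X) = 0.4·0.2500 / (0.4·0.2500 + 0.55·0.7500) ≈ 0.1951
After 'pass': P(line X) = 0.4·0.1951 / (0.4·0.1951 + 0.55·0.8049) ≈ 0.1499
After 'flag': P(line X) = 0.6·0.1499 / (0.6·0.1499 + 0.45·0.8501) ≈ 0.1903

0.190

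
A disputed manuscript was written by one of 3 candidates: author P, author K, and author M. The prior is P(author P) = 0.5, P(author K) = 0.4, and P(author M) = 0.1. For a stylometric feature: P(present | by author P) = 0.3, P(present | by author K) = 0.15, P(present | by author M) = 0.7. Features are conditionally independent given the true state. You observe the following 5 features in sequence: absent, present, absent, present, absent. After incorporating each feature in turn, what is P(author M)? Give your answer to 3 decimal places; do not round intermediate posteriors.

0.059

After 'absent': normaliser = 0.7·0.5000 + 0.85·0.4000 + 0.3·0.1000; P(author P) ≈ 0.4861, P(author K) ≈ 0.4722, P(author M) ≈ 0.0417
After 'present': normaliser = 0.3·0.4861 + 0.15·0.4722 + 0.7·0.0417; P(author P) ≈ 0.5932, P(author K) ≈ 0.2881, P(author M) ≈ 0.1186
After 'absent': normaliser = 0.7·0.5932 + 0.85·0.2881 + 0.3·0.1186; P(author P) ≈ 0.5968, P(author K) ≈ 0.3520, P(author M) ≈ 0.0512
After 'present': normaliser = 0.3·0.5968 + 0.15·0.3520 + 0.7·0.0512; P(author P) ≈ 0.6689, P(author K) ≈ 0.1973, P(author M) ≈ 0.1338
After 'absent': normaliser = 0.7·0.6689 + 0.85·0.1973 + 0.3·0.1338; P(author P) ≈ 0.6926, P(author K) ≈ 0.2480, P(author M) ≈ 0.0594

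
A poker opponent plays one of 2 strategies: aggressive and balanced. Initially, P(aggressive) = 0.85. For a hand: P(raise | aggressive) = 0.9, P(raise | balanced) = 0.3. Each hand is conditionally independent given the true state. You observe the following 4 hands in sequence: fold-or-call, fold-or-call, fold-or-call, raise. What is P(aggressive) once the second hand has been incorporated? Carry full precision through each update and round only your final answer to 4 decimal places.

After 'fold-or-call': P(aggressive) = 0.1·0.8500 / (0.1·0.8500 + 0.7·0.1500) ≈ 0.4474
After 'fold-or-call': P(aggressive) = 0.1·0.4474 / (0.1·0.4474 + 0.7·0.5526) ≈ 0.1037

0.1037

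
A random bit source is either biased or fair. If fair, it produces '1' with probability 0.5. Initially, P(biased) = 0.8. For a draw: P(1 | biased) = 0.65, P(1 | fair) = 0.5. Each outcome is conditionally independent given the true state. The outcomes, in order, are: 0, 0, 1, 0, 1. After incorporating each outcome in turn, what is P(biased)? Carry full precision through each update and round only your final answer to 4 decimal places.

0.6987

After '0': P(biased) = 0.35·0.8000 / (0.35·0.8000 + 0.5·0.2000) ≈ 0.7368
After '0': P(biased) = 0.35·0.7368 / (0.35·0.7368 + 0.5·0.2632) ≈ 0.6622
After '1': P(biased) = 0.65·0.6622 / (0.65·0.6622 + 0.5·0.3378) ≈ 0.7182
After '0': P(biased) = 0.35·0.7182 / (0.35·0.7182 + 0.5·0.2818) ≈ 0.6408
After '1': P(biased) = 0.65·0.6408 / (0.65·0.6408 + 0.5·0.3592) ≈ 0.6987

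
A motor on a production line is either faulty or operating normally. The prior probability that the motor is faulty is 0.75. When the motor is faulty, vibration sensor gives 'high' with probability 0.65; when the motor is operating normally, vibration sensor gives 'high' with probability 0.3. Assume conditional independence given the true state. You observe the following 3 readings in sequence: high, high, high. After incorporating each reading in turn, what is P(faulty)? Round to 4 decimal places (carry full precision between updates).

0.9683

After 'high': P(faulty) = 0.65·0.7500 / (0.65·0.7500 + 0.3·0.2500) ≈ 0.8667
After 'high': P(faulty) = 0.65·0.8667 / (0.65·0.8667 + 0.3·0.1333) ≈ 0.9337
After 'high': P(faulty) = 0.65·0.9337 / (0.65·0.9337 + 0.3·0.0663) ≈ 0.9683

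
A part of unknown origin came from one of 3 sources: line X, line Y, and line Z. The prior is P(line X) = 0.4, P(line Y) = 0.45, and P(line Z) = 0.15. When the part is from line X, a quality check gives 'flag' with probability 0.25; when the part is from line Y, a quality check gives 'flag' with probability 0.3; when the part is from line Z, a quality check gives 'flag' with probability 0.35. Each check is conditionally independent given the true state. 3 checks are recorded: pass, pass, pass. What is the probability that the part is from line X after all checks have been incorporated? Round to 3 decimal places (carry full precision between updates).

Apply Bayes' rule sequentially, carrying P(line X) forward.
After 'pass': normaliser = 0.75·0.4000 + 0.7·0.4500 + 0.65·0.1500; P(line X) ≈ 0.4211, P(line Y) ≈ 0.4421, P(line Z) ≈ 0.1368
After 'pass': normaliser = 0.75·0.4211 + 0.7·0.4421 + 0.65·0.1368; P(line X) ≈ 0.4422, P(line Y) ≈ 0.4333, P(line Z) ≈ 0.1245
After 'pass': normaliser = 0.75·0.4422 + 0.7·0.4333 + 0.65·0.1245; P(line X) ≈ 0.4632, P(line Y) ≈ 0.4237, P(line Z) ≈ 0.1131

0.463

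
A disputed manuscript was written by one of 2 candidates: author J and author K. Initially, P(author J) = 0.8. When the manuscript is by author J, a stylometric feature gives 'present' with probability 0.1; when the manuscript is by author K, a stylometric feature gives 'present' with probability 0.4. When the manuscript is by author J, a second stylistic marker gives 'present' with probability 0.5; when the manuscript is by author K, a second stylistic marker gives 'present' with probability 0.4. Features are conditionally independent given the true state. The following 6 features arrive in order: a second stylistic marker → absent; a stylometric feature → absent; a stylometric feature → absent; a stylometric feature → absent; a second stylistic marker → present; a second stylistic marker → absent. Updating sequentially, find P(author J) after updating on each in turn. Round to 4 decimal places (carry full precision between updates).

Each posterior becomes the prior for the next update.
After a second stylistic marker='absent': P(author J) = 0.5·0.8000 / (0.5·0.8000 + 0.6·0.2000) ≈ 0.7692
After a stylometric feature='absent': P(author J) = 0.9·0.7692 / (0.9·0.7692 + 0.6·0.2308) ≈ 0.8333
After a stylometric feature='absent': P(author J) = 0.9·0.8333 / (0.9·0.8333 + 0.6·0.1667) ≈ 0.8824
After a stylometric feature='absent': P(author J) = 0.9·0.8824 / (0.9·0.8824 + 0.6·0.1176) ≈ 0.9184
After a second stylistic marker='present': P(author J) = 0.5·0.9184 / (0.5·0.9184 + 0.4·0.0816) ≈ 0.9336
After a second stylistic marker='absent': P(author J) = 0.5·0.9336 / (0.5·0.9336 + 0.6·0.0664) ≈ 0.9214

0.9214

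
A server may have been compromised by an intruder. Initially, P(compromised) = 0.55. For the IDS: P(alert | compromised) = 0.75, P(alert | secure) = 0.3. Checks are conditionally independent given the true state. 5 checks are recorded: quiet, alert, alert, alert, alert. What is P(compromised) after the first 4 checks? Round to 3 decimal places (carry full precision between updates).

Apply Bayes' rule sequentially, carrying P(compromised) forward.
After 'quiet': P(compromised) = 0.25·0.5500 / (0.25·0.5500 + 0.7·0.4500) ≈ 0.3039
After 'alert': P(compromised) = 0.75·0.3039 / (0.75·0.3039 + 0.3·0.6961) ≈ 0.5218
After 'alert': P(compromised) = 0.75·0.5218 / (0.75·0.5218 + 0.3·0.4782) ≈ 0.7318
After 'alert': P(compromised) = 0.75·0.7318 / (0.75·0.7318 + 0.3·0.2682) ≈ 0.8721

0.872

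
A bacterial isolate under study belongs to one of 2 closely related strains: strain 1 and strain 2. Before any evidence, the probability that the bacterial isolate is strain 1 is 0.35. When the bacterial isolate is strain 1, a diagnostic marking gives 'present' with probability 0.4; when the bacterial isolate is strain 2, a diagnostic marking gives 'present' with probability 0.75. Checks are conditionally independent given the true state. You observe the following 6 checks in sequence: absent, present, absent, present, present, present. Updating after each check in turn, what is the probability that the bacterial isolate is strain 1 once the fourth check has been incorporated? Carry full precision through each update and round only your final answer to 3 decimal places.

0.469

After 'absent': P(strain 1) = 0.6·0.3500 / (0.6·0.3500 + 0.25·0.6500) ≈ 0.5638
After 'present': P(strain 1) = 0.4·0.5638 / (0.4·0.5638 + 0.75·0.4362) ≈ 0.4080
After 'absent': P(strain 1) = 0.6·0.4080 / (0.6·0.4080 + 0.25·0.5920) ≈ 0.6232
After 'present': P(strain 1) = 0.4·0.6232 / (0.4·0.6232 + 0.75·0.3768) ≈ 0.4687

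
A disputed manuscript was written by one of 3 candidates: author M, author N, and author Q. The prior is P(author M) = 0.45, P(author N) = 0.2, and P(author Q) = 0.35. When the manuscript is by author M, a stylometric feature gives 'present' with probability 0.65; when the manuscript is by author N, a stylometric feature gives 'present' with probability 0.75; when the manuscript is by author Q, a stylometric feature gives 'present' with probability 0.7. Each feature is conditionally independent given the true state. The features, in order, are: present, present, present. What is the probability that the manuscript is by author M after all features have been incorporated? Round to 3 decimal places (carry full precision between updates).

0.377

After 'present': normaliser = 0.65·0.4500 + 0.75·0.2000 + 0.7·0.3500; P(author M) ≈ 0.4255, P(author N) ≈ 0.2182, P(author Q) ≈ 0.3564
After 'present': normaliser = 0.65·0.4255 + 0.75·0.2182 + 0.7·0.3564; P(author M) ≈ 0.4010, P(author N) ≈ 0.2373, P(author Q) ≈ 0.3617
After 'present': normaliser = 0.65·0.4010 + 0.75·0.2373 + 0.7·0.3617; P(author M) ≈ 0.3768, P(author N) ≈ 0.2572, P(author Q) ≈ 0.3660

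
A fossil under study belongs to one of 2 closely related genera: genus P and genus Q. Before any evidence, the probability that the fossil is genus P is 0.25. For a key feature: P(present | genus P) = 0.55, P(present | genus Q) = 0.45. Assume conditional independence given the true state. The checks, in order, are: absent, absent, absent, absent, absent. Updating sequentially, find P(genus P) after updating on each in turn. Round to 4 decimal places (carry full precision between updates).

After 'absent': P(genus P) = 0.45·0.2500 / (0.45·0.2500 + 0.55·0.7500) ≈ 0.2143
After 'absent': P(genus P) = 0.45·0.2143 / (0.45·0.2143 + 0.55·0.7857) ≈ 0.1824
After 'absent': P(genus P) = 0.45·0.1824 / (0.45·0.1824 + 0.55·0.8176) ≈ 0.1544
After 'absent': P(genus P) = 0.45·0.1544 / (0.45·0.1544 + 0.55·0.8456) ≈ 0.1300
After 'absent': P(genus P) = 0.45·0.1300 / (0.45·0.1300 + 0.55·0.8700) ≈ 0.1089

0.1089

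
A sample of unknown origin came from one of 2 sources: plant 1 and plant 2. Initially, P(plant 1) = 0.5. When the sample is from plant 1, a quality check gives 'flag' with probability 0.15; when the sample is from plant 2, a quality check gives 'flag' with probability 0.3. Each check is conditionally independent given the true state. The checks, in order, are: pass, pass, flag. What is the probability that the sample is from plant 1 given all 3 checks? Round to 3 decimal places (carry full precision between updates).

Apply Bayes' rule sequentially, carrying P(plant 1) forward.
After 'pass': P(plant 1) = 0.85·0.5000 / (0.85·0.5000 + 0.7·0.5000) ≈ 0.5484
After 'pass': P(plant 1) = 0.85·0.5484 / (0.85·0.5484 + 0.7·0.4516) ≈ 0.5959
After 'flag': P(plant 1) = 0.15·0.5959 / (0.15·0.5959 + 0.3·0.4041) ≈ 0.4244

0.424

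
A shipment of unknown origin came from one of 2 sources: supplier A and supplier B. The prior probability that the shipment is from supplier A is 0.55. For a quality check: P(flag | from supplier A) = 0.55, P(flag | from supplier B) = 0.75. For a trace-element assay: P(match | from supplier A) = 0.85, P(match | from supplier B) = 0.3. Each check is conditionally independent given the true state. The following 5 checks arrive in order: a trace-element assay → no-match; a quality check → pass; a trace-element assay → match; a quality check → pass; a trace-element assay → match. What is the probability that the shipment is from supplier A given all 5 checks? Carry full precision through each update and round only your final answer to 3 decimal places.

0.872

After a trace-element assay='no-match': P(supplier A) = 0.15·0.5500 / (0.15·0.5500 + 0.7·0.4500) ≈ 0.2075
After a quality check='pass': P(supplier A) = 0.45·0.2075 / (0.45·0.2075 + 0.25·0.7925) ≈ 0.3204
After a trace-element assay='match': P(supplier A) = 0.85·0.3204 / (0.85·0.3204 + 0.3·0.6796) ≈ 0.5719
After a quality check='pass': P(supplier A) = 0.45·0.5719 / (0.45·0.5719 + 0.25·0.4281) ≈ 0.7063
After a trace-element assay='match': P(supplier A) = 0.85·0.7063 / (0.85·0.7063 + 0.3·0.2937) ≈ 0.8720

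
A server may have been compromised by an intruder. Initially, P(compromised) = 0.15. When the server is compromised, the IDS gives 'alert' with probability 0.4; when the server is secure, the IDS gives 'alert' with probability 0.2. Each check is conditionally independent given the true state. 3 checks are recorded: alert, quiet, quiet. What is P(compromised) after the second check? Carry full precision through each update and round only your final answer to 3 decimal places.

0.209

After 'alert': P(compromised) = 0.4·0.1500 / (0.4·0.1500 + 0.2·0.8500) ≈ 0.2609
After 'quiet': P(compromised) = 0.6·0.2609 / (0.6·0.2609 + 0.8·0.7391) ≈ 0.2093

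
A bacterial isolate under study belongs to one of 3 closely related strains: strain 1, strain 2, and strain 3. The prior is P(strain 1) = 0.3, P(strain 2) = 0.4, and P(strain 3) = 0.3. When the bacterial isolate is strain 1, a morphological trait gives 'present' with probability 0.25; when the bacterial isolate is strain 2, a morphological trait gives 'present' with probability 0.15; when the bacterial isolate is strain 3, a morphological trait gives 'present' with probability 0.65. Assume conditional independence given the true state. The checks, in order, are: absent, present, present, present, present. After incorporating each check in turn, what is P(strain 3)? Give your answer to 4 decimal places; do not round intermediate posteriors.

0.9469

After 'absent': normaliser = 0.75·0.3000 + 0.85·0.4000 + 0.35·0.3000; P(strain 1) ≈ 0.3358, P(strain 2) ≈ 0.5075, P(strain 3) ≈ 0.1567
After 'present': normaliser = 0.25·0.3358 + 0.15·0.5075 + 0.65·0.1567; P(strain 1) ≈ 0.3205, P(strain 2) ≈ 0.2906, P(strain 3) ≈ 0.3889
After 'present': normaliser = 0.25·0.3205 + 0.15·0.2906 + 0.65·0.3889; P(strain 1) ≈ 0.2128, P(strain 2) ≈ 0.1158, P(strain 3) ≈ 0.6714
After 'present': normaliser = 0.25·0.2128 + 0.15·0.1158 + 0.65·0.6714; P(strain 1) ≈ 0.1049, P(strain 2) ≈ 0.0343, P(strain 3) ≈ 0.8608
After 'present': normaliser = 0.25·0.1049 + 0.15·0.0343 + 0.65·0.8608; P(strain 1) ≈ 0.0444, P(strain 2) ≈ 0.0087, P(strain 3) ≈ 0.9469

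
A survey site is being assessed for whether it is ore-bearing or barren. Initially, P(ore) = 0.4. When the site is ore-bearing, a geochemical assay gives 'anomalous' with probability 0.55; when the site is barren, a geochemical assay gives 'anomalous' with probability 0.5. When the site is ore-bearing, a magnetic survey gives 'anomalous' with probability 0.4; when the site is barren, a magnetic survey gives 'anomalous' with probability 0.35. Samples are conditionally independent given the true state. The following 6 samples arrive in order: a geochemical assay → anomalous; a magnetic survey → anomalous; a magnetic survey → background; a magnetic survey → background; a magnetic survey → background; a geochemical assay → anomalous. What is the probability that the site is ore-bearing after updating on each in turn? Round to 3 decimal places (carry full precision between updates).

0.420

After a geochemical assay='anomalous': P(ore) = 0.55·0.4000 / (0.55·0.4000 + 0.5·0.6000) ≈ 0.4231
After a magnetic survey='anomalous': P(ore) = 0.4·0.4231 / (0.4·0.4231 + 0.35·0.5769) ≈ 0.4560
After a magnetic survey='background': P(ore) = 0.6·0.4560 / (0.6·0.4560 + 0.65·0.5440) ≈ 0.4362
After a magnetic survey='background': P(ore) = 0.6·0.4362 / (0.6·0.4362 + 0.65·0.5638) ≈ 0.4166
After a magnetic survey='background': P(ore) = 0.6·0.4166 / (0.6·0.4166 + 0.65·0.5834) ≈ 0.3973
After a geochemical assay='anomalous': P(ore) = 0.55·0.3973 / (0.55·0.3973 + 0.5·0.6027) ≈ 0.4203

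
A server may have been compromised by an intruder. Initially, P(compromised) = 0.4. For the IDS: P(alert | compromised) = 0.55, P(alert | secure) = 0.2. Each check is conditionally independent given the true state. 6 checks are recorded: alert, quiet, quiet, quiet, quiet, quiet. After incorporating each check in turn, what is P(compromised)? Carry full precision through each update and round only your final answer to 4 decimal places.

After 'alert': P(compromised) = 0.55·0.4000 / (0.55·0.4000 + 0.2·0.6000) ≈ 0.6471
After 'quiet': P(compromised) = 0.45·0.6471 / (0.45·0.6471 + 0.8·0.3529) ≈ 0.5077
After 'quiet': P(compromised) = 0.45·0.5077 / (0.45·0.5077 + 0.8·0.4923) ≈ 0.3671
After 'quiet': P(compromised) = 0.45·0.3671 / (0.45·0.3671 + 0.8·0.6329) ≈ 0.2460
After 'quiet': P(compromised) = 0.45·0.2460 / (0.45·0.2460 + 0.8·0.7540) ≈ 0.1551
After 'quiet': P(compromised) = 0.45·0.1551 / (0.45·0.1551 + 0.8·0.8449) ≈ 0.0936

0.0936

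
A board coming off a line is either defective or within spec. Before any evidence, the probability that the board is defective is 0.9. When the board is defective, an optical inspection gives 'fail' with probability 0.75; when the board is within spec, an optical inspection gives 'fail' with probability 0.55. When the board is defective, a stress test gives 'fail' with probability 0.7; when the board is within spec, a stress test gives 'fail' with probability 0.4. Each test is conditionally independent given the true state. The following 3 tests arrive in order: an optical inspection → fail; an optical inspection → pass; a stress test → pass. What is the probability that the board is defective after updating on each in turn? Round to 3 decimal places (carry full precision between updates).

Apply Bayes' rule sequentially, carrying P(defective) forward.
After an optical inspection='fail': P(defective) = 0.75·0.9000 / (0.75·0.9000 + 0.55·0.1000) ≈ 0.9247
After an optical inspection='pass': P(defective) = 0.25·0.9247 / (0.25·0.9247 + 0.45·0.0753) ≈ 0.8721
After a stress test='pass': P(defective) = 0.3·0.8721 / (0.3·0.8721 + 0.6·0.1279) ≈ 0.7732

0.773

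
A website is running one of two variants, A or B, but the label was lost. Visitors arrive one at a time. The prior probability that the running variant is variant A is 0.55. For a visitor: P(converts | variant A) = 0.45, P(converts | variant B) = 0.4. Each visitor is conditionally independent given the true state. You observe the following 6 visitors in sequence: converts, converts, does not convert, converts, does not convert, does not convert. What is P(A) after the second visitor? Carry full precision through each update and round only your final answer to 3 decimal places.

0.607

After 'converts': P(A) = 0.45·0.5500 / (0.45·0.5500 + 0.4·0.4500) ≈ 0.5789
After 'converts': P(A) = 0.45·0.5789 / (0.45·0.5789 + 0.4·0.4211) ≈ 0.6074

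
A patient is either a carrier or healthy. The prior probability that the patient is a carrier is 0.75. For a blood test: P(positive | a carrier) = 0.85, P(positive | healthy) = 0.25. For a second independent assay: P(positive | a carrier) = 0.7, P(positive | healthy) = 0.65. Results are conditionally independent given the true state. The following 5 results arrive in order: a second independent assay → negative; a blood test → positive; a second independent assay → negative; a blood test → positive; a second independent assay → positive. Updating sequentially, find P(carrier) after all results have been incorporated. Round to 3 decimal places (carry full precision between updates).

After a second independent assay='negative': P(carrier) = 0.3·0.7500 / (0.3·0.7500 + 0.35·0.2500) ≈ 0.7200
After a blood test='positive': P(carrier) = 0.85·0.7200 / (0.85·0.7200 + 0.25·0.2800) ≈ 0.8974
After a second independent assay='negative': P(carrier) = 0.3·0.8974 / (0.3·0.8974 + 0.35·0.1026) ≈ 0.8823
After a blood test='positive': P(carrier) = 0.85·0.8823 / (0.85·0.8823 + 0.25·0.1177) ≈ 0.9622
After a second independent assay='positive': P(carrier) = 0.7·0.9622 / (0.7·0.9622 + 0.65·0.0378) ≈ 0.9648

0.965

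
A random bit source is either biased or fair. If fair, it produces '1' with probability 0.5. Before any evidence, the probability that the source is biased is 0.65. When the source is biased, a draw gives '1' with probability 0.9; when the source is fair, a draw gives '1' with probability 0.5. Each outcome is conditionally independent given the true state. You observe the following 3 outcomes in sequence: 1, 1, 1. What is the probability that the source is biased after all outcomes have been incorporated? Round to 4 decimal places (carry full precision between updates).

Apply Bayes' rule sequentially, carrying P(biased) forward.
After '1': P(biased) = 0.9·0.6500 / (0.9·0.6500 + 0.5·0.3500) ≈ 0.7697
After '1': P(biased) = 0.9·0.7697 / (0.9·0.7697 + 0.5·0.2303) ≈ 0.8575
After '1': P(biased) = 0.9·0.8575 / (0.9·0.8575 + 0.5·0.1425) ≈ 0.9155

0.9155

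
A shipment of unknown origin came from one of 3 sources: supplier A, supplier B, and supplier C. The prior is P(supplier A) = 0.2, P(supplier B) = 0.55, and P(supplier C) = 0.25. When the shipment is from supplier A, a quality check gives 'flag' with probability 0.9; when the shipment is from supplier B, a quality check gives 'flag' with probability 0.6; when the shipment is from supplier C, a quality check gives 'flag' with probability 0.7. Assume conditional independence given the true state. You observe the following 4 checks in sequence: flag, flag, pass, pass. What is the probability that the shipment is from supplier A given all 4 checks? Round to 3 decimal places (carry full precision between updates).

0.037

After 'flag': normaliser = 0.9·0.2000 + 0.6·0.5500 + 0.7·0.2500; P(supplier A) ≈ 0.2628, P(supplier B) ≈ 0.4818, P(supplier C) ≈ 0.2555
After 'flag': normaliser = 0.9·0.2628 + 0.6·0.4818 + 0.7·0.2555; P(supplier A) ≈ 0.3358, P(supplier B) ≈ 0.4104, P(supplier C) ≈ 0.2539
After 'pass': normaliser = 0.1·0.3358 + 0.4·0.4104 + 0.3·0.2539; P(supplier A) ≈ 0.1226, P(supplier B) ≈ 0.5993, P(supplier C) ≈ 0.2781
After 'pass': normaliser = 0.1·0.1226 + 0.4·0.5993 + 0.3·0.2781; P(supplier A) ≈ 0.0365, P(supplier B) ≈ 0.7147, P(supplier C) ≈ 0.2487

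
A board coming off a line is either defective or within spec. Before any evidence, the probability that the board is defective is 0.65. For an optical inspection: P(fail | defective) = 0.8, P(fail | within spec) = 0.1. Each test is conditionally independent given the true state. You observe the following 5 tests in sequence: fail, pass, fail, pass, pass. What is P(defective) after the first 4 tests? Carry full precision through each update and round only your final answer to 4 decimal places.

After 'fail': P(defective) = 0.8·0.6500 / (0.8·0.6500 + 0.1·0.3500) ≈ 0.9369
After 'pass': P(defective) = 0.2·0.9369 / (0.2·0.9369 + 0.9·0.0631) ≈ 0.7675
After 'fail': P(defective) = 0.8·0.7675 / (0.8·0.7675 + 0.1·0.2325) ≈ 0.9635
After 'pass': P(defective) = 0.2·0.9635 / (0.2·0.9635 + 0.9·0.0365) ≈ 0.8544

0.8544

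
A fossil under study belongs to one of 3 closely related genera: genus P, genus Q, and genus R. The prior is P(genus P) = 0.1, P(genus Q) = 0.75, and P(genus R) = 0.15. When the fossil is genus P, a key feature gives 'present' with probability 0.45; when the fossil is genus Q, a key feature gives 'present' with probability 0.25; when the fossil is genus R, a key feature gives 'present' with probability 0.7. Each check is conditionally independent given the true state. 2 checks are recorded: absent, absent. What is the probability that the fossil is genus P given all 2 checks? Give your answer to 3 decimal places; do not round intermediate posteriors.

0.065

Apply Bayes' rule sequentially, carrying P(genus P) forward.
After 'absent': normaliser = 0.55·0.1000 + 0.75·0.7500 + 0.3·0.1500; P(genus P) ≈ 0.0830, P(genus Q) ≈ 0.8491, P(genus R) ≈ 0.0679
After 'absent': normaliser = 0.55·0.0830 + 0.75·0.8491 + 0.3·0.0679; P(genus P) ≈ 0.0650, P(genus Q) ≈ 0.9060, P(genus R) ≈ 0.0290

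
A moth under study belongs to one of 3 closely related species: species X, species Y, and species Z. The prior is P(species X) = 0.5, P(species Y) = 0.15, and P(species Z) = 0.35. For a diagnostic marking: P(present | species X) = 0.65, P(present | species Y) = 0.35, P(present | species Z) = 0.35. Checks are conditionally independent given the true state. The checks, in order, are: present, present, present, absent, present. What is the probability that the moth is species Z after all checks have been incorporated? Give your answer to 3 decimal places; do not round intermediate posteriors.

Apply Bayes' rule sequentially, carrying P(species Z) forward.
After 'present': normaliser = 0.65·0.5000 + 0.35·0.1500 + 0.35·0.3500; P(species X) ≈ 0.6500, P(species Y) ≈ 0.1050, P(species Z) ≈ 0.2450
After 'present': normaliser = 0.65·0.6500 + 0.35·0.1050 + 0.35·0.2450; P(species X) ≈ 0.7752, P(species Y) ≈ 0.0674, P(species Z) ≈ 0.1573
After 'present': normaliser = 0.65·0.7752 + 0.35·0.0674 + 0.35·0.1573; P(species X) ≈ 0.8650, P(species Y) ≈ 0.0405, P(species Z) ≈ 0.0945
After 'absent': normaliser = 0.35·0.8650 + 0.65·0.0405 + 0.65·0.0945; P(species X) ≈ 0.7752, P(species Y) ≈ 0.0674, P(species Z) ≈ 0.1573
After 'present': normaliser = 0.65·0.7752 + 0.35·0.0674 + 0.35·0.1573; P(species X) ≈ 0.8650, P(species Y) ≈ 0.0405, P(species Z) ≈ 0.0945

0.095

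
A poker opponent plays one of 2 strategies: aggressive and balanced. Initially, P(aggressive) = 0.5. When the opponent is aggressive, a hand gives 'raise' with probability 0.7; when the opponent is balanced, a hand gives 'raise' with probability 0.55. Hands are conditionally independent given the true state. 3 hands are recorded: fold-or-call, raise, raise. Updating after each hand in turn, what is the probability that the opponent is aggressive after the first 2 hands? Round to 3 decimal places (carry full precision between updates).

0.459

After 'fold-or-call': P(aggressive) = 0.3·0.5000 / (0.3·0.5000 + 0.45·0.5000) ≈ 0.4000
After 'raise': P(aggressive) = 0.7·0.4000 / (0.7·0.4000 + 0.55·0.6000) ≈ 0.4590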